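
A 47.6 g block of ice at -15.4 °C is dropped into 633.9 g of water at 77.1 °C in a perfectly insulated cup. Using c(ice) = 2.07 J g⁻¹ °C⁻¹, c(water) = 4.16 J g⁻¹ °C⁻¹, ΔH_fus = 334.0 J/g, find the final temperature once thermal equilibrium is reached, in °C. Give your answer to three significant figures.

Heat to bring ice to 0 °C and melt it: q₁ = 47.6×2.07×15.4 + 47.6×334.0 = 17416 J
Heat the water can supply cooling to 0 °C: 633.9×4.16×77.1 = 203315 J > q₁, so all ice melts.
Energy balance: 633.9×4.16×(77.1 − T) = 17416 + 47.6×4.16×(T − 0)
2637.024(77.1 − T) = 17416 + 198.016 T
203315 − 17416 = 2835.040 T
T = 185899 / 2835.040 = 65.57 °C

T_f = 65.6 °C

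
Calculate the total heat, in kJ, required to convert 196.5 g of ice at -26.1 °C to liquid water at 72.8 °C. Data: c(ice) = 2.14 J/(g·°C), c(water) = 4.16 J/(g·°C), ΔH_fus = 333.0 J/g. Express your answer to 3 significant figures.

q = 136 kJ

q1 (heat ice -26.1→0.0 °C): 196.5 × 2.14 × 26.1 = 10975 J
q2 (melt at 0 °C): 196.5 × 333.0 = 65435 J
q3 (heat water 0.0→72.8 °C): 196.5 × 4.16 × 72.8 = 59510 J
Total: 10975 + 65435 + 59510 = 135920 J = 136 kJ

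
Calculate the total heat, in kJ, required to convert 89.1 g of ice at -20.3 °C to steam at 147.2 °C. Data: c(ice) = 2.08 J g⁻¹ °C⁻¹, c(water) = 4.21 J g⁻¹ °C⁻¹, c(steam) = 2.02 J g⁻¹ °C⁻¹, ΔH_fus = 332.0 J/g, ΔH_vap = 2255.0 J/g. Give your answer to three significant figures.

q = 280 kJ

q1 (heat ice -20.3→0.0 °C): 89.1 × 2.08 × 20.3 = 3762 J
q2 (melt at 0 °C): 89.1 × 332.0 = 29581 J
q3 (heat water 0.0→100.0 °C): 89.1 × 4.21 × 100.0 = 37511 J
q4 (vaporize at 100 °C): 89.1 × 2255.0 = 200921 J
q5 (heat steam 100.0→147.2 °C): 89.1 × 2.02 × 47.2 = 8495 J
Total: 3762 + 29581 + 37511 + 200921 + 8495 = 280270 J = 280 kJ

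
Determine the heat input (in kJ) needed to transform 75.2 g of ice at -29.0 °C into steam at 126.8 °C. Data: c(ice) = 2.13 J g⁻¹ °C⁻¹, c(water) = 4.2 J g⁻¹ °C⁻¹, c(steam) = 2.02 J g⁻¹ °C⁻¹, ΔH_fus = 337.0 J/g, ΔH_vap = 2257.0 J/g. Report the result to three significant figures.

q1 (heat ice -29.0→0.0 °C): 75.2 × 2.13 × 29.0 = 4645 J
q2 (melt at 0 °C): 75.2 × 337.0 = 25342 J
q3 (heat water 0.0→100.0 °C): 75.2 × 4.2 × 100.0 = 31584 J
q4 (vaporize at 100 °C): 75.2 × 2257.0 = 169726 J
q5 (heat steam 100.0→126.8 °C): 75.2 × 2.02 × 26.8 = 4071 J
Total: 4645 + 25342 + 31584 + 169726 + 4071 = 235368 J = 235 kJ

q = 235 kJ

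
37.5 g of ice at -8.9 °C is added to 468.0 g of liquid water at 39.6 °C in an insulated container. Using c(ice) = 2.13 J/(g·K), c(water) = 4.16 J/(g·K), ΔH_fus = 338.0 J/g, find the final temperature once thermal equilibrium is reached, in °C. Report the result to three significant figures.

Heat to bring ice to 0 °C and melt it: q₁ = 37.5×2.13×8.9 + 37.5×338.0 = 13386 J
Heat the water can supply cooling to 0 °C: 468.0×4.16×39.6 = 77096.4 J > q₁, so all ice melts.
Energy balance: 468.0×4.16×(39.6 − T) = 13386 + 37.5×4.16×(T − 0)
1946.88(39.6 − T) = 13386 + 156 T
77096.4 − 13386 = 2102.88 T
T = 63710.4 / 2102.88 = 30.30 °C

T_f = 30.3 °C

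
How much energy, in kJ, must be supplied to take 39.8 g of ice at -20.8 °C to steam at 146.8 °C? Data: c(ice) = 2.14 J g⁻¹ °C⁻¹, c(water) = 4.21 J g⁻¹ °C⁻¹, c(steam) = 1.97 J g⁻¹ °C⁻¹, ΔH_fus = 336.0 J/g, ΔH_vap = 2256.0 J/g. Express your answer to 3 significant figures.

q = 125 kJ

q1 (heat ice -20.8→0.0 °C): 39.8 × 2.14 × 20.8 = 1772 J
q2 (melt at 0 °C): 39.8 × 336.0 = 13373 J
q3 (heat water 0.0→100.0 °C): 39.8 × 4.21 × 100.0 = 16756 J
q4 (vaporize at 100 °C): 39.8 × 2256.0 = 89789 J
q5 (heat steam 100.0→146.8 °C): 39.8 × 1.97 × 46.8 = 3669 J
Total: 1772 + 13373 + 16756 + 89789 + 3669 = 125359 J = 125 kJ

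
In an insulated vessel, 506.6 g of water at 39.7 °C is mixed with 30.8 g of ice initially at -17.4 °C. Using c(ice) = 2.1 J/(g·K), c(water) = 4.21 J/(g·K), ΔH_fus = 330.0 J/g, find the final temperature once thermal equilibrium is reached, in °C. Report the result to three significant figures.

T_f = 32.4 °C

Heat to bring ice to 0 °C and melt it: q₁ = 30.8×2.1×17.4 + 30.8×330.0 = 11289 J
Heat the water can supply cooling to 0 °C: 506.6×4.21×39.7 = 84671.6 J > q₁, so all ice melts.
Energy balance: 506.6×4.21×(39.7 − T) = 11289 + 30.8×4.21×(T − 0)
2132.786(39.7 − T) = 11289 + 129.668 T
84671.6 − 11289 = 2262.454 T
T = 73382.6 / 2262.454 = 32.43 °C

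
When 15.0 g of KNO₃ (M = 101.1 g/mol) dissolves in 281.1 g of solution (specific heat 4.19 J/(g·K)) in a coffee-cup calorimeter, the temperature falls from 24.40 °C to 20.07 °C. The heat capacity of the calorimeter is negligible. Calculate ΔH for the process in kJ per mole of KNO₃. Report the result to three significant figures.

|ΔT| = |20.07 − 24.40| = 4.33 °C
|q_surr| = (281.1 × 4.19) × 4.33 = 1177.809 × 4.33 = 5100 J
n(KNO₃) = 15.0 / 101.1 = 0.1484 mol
Temperature fell, so q_rxn = +|q_surr| = 5.100 kJ
ΔH = q_rxn / n = 34.37 kJ/mol

ΔH = 34.4 kJ/mol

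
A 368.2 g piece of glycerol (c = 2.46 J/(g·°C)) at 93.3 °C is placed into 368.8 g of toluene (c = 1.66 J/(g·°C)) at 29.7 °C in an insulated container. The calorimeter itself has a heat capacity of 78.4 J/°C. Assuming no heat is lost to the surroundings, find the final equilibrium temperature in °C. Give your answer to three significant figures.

T_f = 65.8 °C

Heat lost by glycerol = heat gained by toluene + calorimeter.
(368.2)(2.46)(93.3 − T) = [(368.8)(1.66) + 78.4](T − 29.7)
905.772 (93.3 − T) = 690.608 (T − 29.7)
84509 − 905.772 T = 690.608 T − 20511
105020 = 1596.380 T
T = 65.79 °C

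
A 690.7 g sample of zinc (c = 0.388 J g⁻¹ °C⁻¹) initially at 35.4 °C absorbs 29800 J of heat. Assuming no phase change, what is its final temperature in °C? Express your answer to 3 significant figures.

T_f = 147 °C

ΔT = q / (m c) = 29800 / (690.7 × 0.388) = 111.2 °C
T_f = 35.4 + 111.2 = 146.6 °C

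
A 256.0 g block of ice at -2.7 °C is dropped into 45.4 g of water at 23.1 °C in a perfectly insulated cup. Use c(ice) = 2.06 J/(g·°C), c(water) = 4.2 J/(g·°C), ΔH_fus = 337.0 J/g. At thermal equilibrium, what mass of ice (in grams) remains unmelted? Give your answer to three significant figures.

m_ice remaining = 247 g

Heat to warm all ice to 0 °C: 256.0×2.06×2.7 = 1423.9 J
Heat released by water cooling to 0 °C: 45.4×4.2×23.1 = 4404.7 J
4404.7 J < 1423.9 + 256.0×337.0 = 87695.9 J, so not all ice melts; final T = 0 °C.
Heat left for melting: 4404.7 − 1423.9 = 2980.8 J
Mass melted = 2980.8 / 337.0 = 8.845 g
Ice remaining = 256.0 − 8.845 = 247.155 g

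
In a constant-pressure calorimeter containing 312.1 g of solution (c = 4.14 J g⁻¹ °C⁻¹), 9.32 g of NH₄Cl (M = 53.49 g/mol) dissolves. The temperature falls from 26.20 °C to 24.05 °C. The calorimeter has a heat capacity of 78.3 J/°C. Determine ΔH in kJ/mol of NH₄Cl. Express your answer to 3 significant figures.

|ΔT| = |24.05 − 26.20| = 2.15 °C
|q_surr| = (312.1 × 4.14 + 78.3) × 2.15 = 1370.394 × 2.15 = 2946 J
n(NH₄Cl) = 9.32 / 53.49 = 0.1742 mol
Temperature fell, so q_rxn = +|q_surr| = 2.946 kJ
ΔH = q_rxn / n = 16.91 kJ/mol

ΔH = 16.9 kJ/mol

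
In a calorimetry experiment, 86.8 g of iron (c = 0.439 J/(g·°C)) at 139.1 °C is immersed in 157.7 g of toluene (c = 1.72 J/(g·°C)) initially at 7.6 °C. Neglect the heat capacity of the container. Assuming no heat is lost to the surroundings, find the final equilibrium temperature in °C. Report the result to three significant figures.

T_f = 23.8 °C

Heat lost by iron = heat gained by toluene.
(86.8)(0.439)(139.1 − T) = (157.7)(1.72)(T − 7.6)
38.1052 (139.1 − T) = 271.244 (T − 7.6)
5300.4 − 38.1052 T = 271.244 T − 2061.5
7361.9 = 309.3492 T
T = 23.80 °C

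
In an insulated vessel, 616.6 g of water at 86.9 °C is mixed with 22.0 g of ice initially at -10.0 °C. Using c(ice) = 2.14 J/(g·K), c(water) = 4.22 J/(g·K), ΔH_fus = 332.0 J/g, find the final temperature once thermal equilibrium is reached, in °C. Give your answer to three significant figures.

Heat to bring ice to 0 °C and melt it: q₁ = 22.0×2.14×10.0 + 22.0×332.0 = 7774.8 J
Heat the water can supply cooling to 0 °C: 616.6×4.22×86.9 = 226118 J > q₁, so all ice melts.
Energy balance: 616.6×4.22×(86.9 − T) = 7774.8 + 22.0×4.22×(T − 0)
2602.052(86.9 − T) = 7774.8 + 92.84 T
226118 − 7774.8 = 2694.892 T
T = 218343.2 / 2694.892 = 81.02 °C

T_f = 81.0 °C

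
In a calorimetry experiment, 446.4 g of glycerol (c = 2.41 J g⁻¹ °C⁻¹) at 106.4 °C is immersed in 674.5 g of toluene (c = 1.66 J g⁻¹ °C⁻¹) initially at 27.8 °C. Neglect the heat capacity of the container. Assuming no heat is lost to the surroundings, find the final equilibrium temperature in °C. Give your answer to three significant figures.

T_f = 66.3 °C

Heat lost by glycerol = heat gained by toluene.
(446.4)(2.41)(106.4 − T) = (674.5)(1.66)(T − 27.8)
1075.824 (106.4 − T) = 1119.67 (T − 27.8)
114470 − 1075.824 T = 1119.67 T − 31127
145597 = 2195.494 T
T = 66.32 °C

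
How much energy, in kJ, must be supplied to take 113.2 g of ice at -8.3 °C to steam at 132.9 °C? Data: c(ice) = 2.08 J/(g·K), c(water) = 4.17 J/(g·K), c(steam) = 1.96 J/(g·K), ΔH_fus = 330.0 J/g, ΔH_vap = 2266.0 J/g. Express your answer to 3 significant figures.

q1 (heat ice -8.3→0.0 °C): 113.2 × 2.08 × 8.3 = 1954 J
q2 (melt at 0 °C): 113.2 × 330.0 = 37356 J
q3 (heat water 0.0→100.0 °C): 113.2 × 4.17 × 100.0 = 47204 J
q4 (vaporize at 100 °C): 113.2 × 2266.0 = 256511 J
q5 (heat steam 100.0→132.9 °C): 113.2 × 1.96 × 32.9 = 7300 J
Total: 1954 + 37356 + 47204 + 256511 + 7300 = 350325 J = 350 kJ

q = 350 kJ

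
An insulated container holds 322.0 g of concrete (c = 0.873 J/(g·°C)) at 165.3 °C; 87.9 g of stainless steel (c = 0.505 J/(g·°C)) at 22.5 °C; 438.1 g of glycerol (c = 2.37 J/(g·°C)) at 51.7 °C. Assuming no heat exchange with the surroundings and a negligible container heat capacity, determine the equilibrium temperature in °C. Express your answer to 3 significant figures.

T_f = 74.2 °C

Σ mᵢcᵢ(T − Tᵢ) = 0  ⇒  T = Σ mᵢcᵢTᵢ / Σ mᵢcᵢ
Σ mᵢcᵢ = 322.0×0.873 + 87.9×0.505 + 438.1×2.37 = 1363.7925
Σ mᵢcᵢTᵢ = 281.106×165.3 + 44.3895×22.5 + 1038.297×51.7 = 101150
T = 101150 / 1363.7925 = 74.17 °C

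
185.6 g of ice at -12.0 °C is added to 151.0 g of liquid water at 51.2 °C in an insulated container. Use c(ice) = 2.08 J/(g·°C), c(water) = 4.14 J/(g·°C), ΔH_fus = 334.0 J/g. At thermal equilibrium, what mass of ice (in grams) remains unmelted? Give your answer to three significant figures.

Heat to warm all ice to 0 °C: 185.6×2.08×12.0 = 4632.6 J
Heat released by water cooling to 0 °C: 151.0×4.14×51.2 = 32007 J
32007 J < 4632.6 + 185.6×334.0 = 66623.0 J, so not all ice melts; final T = 0 °C.
Heat left for melting: 32007 − 4632.6 = 27374.4 J
Mass melted = 27374.4 / 334.0 = 81.96 g
Ice remaining = 185.6 − 81.96 = 103.64 g

m_ice remaining = 104 g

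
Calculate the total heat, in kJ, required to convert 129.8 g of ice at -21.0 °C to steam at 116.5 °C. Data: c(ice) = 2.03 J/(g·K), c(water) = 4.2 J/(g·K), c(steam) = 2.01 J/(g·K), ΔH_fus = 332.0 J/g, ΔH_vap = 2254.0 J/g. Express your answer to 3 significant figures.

q = 400 kJ

q1 (heat ice -21.0→0.0 °C): 129.8 × 2.03 × 21.0 = 5533 J
q2 (melt at 0 °C): 129.8 × 332.0 = 43094 J
q3 (heat water 0.0→100.0 °C): 129.8 × 4.2 × 100.0 = 54516 J
q4 (vaporize at 100 °C): 129.8 × 2254.0 = 292569 J
q5 (heat steam 100.0→116.5 °C): 129.8 × 2.01 × 16.5 = 4305 J
Total: 5533 + 43094 + 54516 + 292569 + 4305 = 400017 J = 400 kJ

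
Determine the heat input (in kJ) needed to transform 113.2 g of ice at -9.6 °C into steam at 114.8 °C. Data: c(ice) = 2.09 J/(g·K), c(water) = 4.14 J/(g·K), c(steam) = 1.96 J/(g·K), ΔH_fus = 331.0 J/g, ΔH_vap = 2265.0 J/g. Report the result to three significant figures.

q1 (heat ice -9.6→0.0 °C): 113.2 × 2.09 × 9.6 = 2271 J
q2 (melt at 0 °C): 113.2 × 331.0 = 37469 J
q3 (heat water 0.0→100.0 °C): 113.2 × 4.14 × 100.0 = 46865 J
q4 (vaporize at 100 °C): 113.2 × 2265.0 = 256398 J
q5 (heat steam 100.0→114.8 °C): 113.2 × 1.96 × 14.8 = 3284 J
Total: 2271 + 37469 + 46865 + 256398 + 3284 = 346287 J = 346 kJ

q = 346 kJ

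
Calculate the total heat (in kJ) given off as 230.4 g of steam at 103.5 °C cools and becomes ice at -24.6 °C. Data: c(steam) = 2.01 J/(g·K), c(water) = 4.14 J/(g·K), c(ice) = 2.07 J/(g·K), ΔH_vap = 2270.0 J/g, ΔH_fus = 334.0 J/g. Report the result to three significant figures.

q = 709 kJ

q1 (cool steam 103.5→100 °C): 230.4 × 2.01 × 3.5 = 1621 J
q2 (condense at 100 °C): 230.4 × 2270.0 = 523008 J
q3 (cool water 100→0 °C): 230.4 × 4.14 × 100.0 = 95386 J
q4 (freeze at 0 °C): 230.4 × 334.0 = 76954 J
q5 (cool ice 0→-24.6 °C): 230.4 × 2.07 × 24.6 = 11732 J
Total: 1621 + 523008 + 95386 + 76954 + 11732 = 708701 J = 709 kJ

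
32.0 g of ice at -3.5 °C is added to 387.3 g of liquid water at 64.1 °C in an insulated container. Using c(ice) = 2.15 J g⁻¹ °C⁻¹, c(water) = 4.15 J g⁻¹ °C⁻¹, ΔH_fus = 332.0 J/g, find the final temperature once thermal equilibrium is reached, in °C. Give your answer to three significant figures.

Heat to bring ice to 0 °C and melt it: q₁ = 32.0×2.15×3.5 + 32.0×332.0 = 10865 J
Heat the water can supply cooling to 0 °C: 387.3×4.15×64.1 = 103028 J > q₁, so all ice melts.
Energy balance: 387.3×4.15×(64.1 − T) = 10865 + 32.0×4.15×(T − 0)
1607.295(64.1 − T) = 10865 + 132.8 T
103028 − 10865 = 1740.095 T
T = 92163 / 1740.095 = 52.96 °C

T_f = 53.0 °C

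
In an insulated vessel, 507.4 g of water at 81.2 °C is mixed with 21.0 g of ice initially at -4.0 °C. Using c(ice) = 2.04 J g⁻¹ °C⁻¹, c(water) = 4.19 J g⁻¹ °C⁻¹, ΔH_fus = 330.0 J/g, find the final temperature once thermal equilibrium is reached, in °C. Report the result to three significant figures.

Heat to bring ice to 0 °C and melt it: q₁ = 21.0×2.04×4.0 + 21.0×330.0 = 7101.4 J
Heat the water can supply cooling to 0 °C: 507.4×4.19×81.2 = 172632 J > q₁, so all ice melts.
Energy balance: 507.4×4.19×(81.2 − T) = 7101.4 + 21.0×4.19×(T − 0)
2126.006(81.2 − T) = 7101.4 + 87.99 T
172632 − 7101.4 = 2213.996 T
T = 165530.6 / 2213.996 = 74.77 °C

T_f = 74.8 °C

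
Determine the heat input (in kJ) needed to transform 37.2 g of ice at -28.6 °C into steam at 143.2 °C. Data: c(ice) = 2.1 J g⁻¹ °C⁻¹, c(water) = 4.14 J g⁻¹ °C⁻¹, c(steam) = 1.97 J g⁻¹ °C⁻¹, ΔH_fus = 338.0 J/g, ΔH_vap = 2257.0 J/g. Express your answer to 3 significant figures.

q = 117 kJ

q1 (heat ice -28.6→0.0 °C): 37.2 × 2.1 × 28.6 = 2234 J
q2 (melt at 0 °C): 37.2 × 338.0 = 12574 J
q3 (heat water 0.0→100.0 °C): 37.2 × 4.14 × 100.0 = 15401 J
q4 (vaporize at 100 °C): 37.2 × 2257.0 = 83960 J
q5 (heat steam 100.0→143.2 °C): 37.2 × 1.97 × 43.2 = 3166 J
Total: 2234 + 12574 + 15401 + 83960 + 3166 = 117335 J = 117 kJ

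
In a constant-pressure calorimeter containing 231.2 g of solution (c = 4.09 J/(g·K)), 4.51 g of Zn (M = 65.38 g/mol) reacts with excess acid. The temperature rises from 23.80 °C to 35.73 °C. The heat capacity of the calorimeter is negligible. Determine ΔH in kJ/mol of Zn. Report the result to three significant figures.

|ΔT| = |35.73 − 23.80| = 11.93 °C
|q_surr| = (231.2 × 4.09) × 11.93 = 945.608 × 11.93 = 11280 J
n(Zn) = 4.51 / 65.38 = 0.06898 mol
Temperature rose, so q_rxn = −|q_surr| = -11.28 kJ
ΔH = q_rxn / n = -163.5 kJ/mol

ΔH = -164 kJ/mol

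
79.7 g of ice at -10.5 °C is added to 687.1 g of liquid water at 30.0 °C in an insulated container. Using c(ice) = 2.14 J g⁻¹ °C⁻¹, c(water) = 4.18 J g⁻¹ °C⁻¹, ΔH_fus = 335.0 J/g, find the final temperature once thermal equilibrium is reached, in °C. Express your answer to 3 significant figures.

Heat to bring ice to 0 °C and melt it: q₁ = 79.7×2.14×10.5 + 79.7×335.0 = 28490 J
Heat the water can supply cooling to 0 °C: 687.1×4.18×30.0 = 86162.3 J > q₁, so all ice melts.
Energy balance: 687.1×4.18×(30.0 − T) = 28490 + 79.7×4.18×(T − 0)
2872.078(30.0 − T) = 28490 + 333.146 T
86162.3 − 28490 = 3205.224 T
T = 57672.3 / 3205.224 = 17.99 °C

T_f = 18.0 °C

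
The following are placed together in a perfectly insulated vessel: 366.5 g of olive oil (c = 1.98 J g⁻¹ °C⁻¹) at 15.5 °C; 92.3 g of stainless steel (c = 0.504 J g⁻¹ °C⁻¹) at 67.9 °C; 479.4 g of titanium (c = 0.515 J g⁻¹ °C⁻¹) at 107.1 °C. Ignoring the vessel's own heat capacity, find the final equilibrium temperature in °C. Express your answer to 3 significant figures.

T_f = 40.1 °C

Σ mᵢcᵢ(T − Tᵢ) = 0  ⇒  T = Σ mᵢcᵢTᵢ / Σ mᵢcᵢ
Σ mᵢcᵢ = 366.5×1.98 + 92.3×0.504 + 479.4×0.515 = 1019.0802
Σ mᵢcᵢTᵢ = 725.67×15.5 + 46.5192×67.9 + 246.891×107.1 = 40849
T = 40849 / 1019.0802 = 40.08 °C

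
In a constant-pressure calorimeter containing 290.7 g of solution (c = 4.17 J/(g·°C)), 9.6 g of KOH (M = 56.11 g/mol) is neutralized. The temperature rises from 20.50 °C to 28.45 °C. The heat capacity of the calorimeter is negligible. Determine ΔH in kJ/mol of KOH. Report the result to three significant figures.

ΔH = -56.3 kJ/mol

|ΔT| = |28.45 − 20.50| = 7.95 °C
|q_surr| = (290.7 × 4.17) × 7.95 = 1212.219 × 7.95 = 9637 J
n(KOH) = 9.6 / 56.11 = 0.1711 mol
Temperature rose, so q_rxn = −|q_surr| = -9.637 kJ
ΔH = q_rxn / n = -56.32 kJ/mol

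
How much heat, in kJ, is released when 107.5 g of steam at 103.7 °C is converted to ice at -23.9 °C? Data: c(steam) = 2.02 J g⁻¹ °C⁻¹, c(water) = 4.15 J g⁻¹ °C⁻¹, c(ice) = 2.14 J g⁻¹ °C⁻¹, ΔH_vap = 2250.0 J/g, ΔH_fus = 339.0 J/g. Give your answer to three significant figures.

q1 (cool steam 103.7→100 °C): 107.5 × 2.02 × 3.7 = 803 J
q2 (condense at 100 °C): 107.5 × 2250.0 = 241875 J
q3 (cool water 100→0 °C): 107.5 × 4.15 × 100.0 = 44613 J
q4 (freeze at 0 °C): 107.5 × 339.0 = 36443 J
q5 (cool ice 0→-23.9 °C): 107.5 × 2.14 × 23.9 = 5498 J
Total: 803 + 241875 + 44613 + 36443 + 5498 = 329232 J = 329 kJ

q = 329 kJ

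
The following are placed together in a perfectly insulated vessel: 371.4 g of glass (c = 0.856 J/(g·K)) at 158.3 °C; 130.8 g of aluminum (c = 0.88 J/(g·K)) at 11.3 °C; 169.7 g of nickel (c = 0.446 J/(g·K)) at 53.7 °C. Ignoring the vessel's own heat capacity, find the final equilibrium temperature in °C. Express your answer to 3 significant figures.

T_f = 109 °C

Σ mᵢcᵢ(T − Tᵢ) = 0  ⇒  T = Σ mᵢcᵢTᵢ / Σ mᵢcᵢ
Σ mᵢcᵢ = 371.4×0.856 + 130.8×0.88 + 169.7×0.446 = 508.7086
Σ mᵢcᵢTᵢ = 317.9184×158.3 + 115.104×11.3 + 75.6862×53.7 = 55692
T = 55692 / 508.7086 = 109.48 °C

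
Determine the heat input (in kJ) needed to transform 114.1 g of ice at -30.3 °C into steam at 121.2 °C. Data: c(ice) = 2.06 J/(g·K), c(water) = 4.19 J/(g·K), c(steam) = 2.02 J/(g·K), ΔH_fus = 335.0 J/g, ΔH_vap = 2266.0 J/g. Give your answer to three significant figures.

q = 357 kJ

q1 (heat ice -30.3→0.0 °C): 114.1 × 2.06 × 30.3 = 7122 J
q2 (melt at 0 °C): 114.1 × 335.0 = 38224 J
q3 (heat water 0.0→100.0 °C): 114.1 × 4.19 × 100.0 = 47808 J
q4 (vaporize at 100 °C): 114.1 × 2266.0 = 258551 J
q5 (heat steam 100.0→121.2 °C): 114.1 × 2.02 × 21.2 = 4886 J
Total: 7122 + 38224 + 47808 + 258551 + 4886 = 356591 J = 357 kJ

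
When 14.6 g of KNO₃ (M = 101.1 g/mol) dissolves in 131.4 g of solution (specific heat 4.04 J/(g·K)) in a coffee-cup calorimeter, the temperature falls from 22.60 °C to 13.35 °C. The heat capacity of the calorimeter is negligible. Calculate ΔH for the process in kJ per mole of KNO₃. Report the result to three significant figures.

ΔH = 34.0 kJ/mol

|ΔT| = |13.35 − 22.60| = 9.25 °C
|q_surr| = (131.4 × 4.04) × 9.25 = 530.856 × 9.25 = 4910 J
n(KNO₃) = 14.6 / 101.1 = 0.1444 mol
Temperature fell, so q_rxn = +|q_surr| = 4.910 kJ
ΔH = q_rxn / n = 34.00 kJ/mol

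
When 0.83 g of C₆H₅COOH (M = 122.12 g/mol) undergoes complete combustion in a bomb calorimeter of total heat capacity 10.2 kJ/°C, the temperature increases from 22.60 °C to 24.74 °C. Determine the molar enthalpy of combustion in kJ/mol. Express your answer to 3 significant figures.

ΔT = 24.74 − 22.60 = 2.14 °C
q_cal = C_cal × ΔT = 10.2 × 2.14 = 21.828 kJ
n = 0.83 / 122.12 = 0.006797 mol
q_rxn = −q_cal = -21.828 kJ
ΔH = -21.828 / 0.006797 = -3211 kJ/mol

ΔH = -3210 kJ/mol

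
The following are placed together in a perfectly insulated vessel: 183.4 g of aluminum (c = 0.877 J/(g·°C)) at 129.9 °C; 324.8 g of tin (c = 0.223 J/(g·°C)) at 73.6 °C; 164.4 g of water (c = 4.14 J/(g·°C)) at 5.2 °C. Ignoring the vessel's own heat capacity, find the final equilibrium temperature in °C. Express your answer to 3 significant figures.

Σ mᵢcᵢ(T − Tᵢ) = 0  ⇒  T = Σ mᵢcᵢTᵢ / Σ mᵢcᵢ
Σ mᵢcᵢ = 183.4×0.877 + 324.8×0.223 + 164.4×4.14 = 913.8882
Σ mᵢcᵢTᵢ = 160.8418×129.9 + 72.4304×73.6 + 680.616×5.2 = 29763
T = 29763 / 913.8882 = 32.57 °C

T_f = 32.6 °C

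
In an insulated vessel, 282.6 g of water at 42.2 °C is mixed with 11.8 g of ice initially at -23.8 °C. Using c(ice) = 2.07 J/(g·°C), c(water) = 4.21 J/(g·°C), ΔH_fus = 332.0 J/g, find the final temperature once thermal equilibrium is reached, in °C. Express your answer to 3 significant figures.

T_f = 36.9 °C

Heat to bring ice to 0 °C and melt it: q₁ = 11.8×2.07×23.8 + 11.8×332.0 = 4498.9 J
Heat the water can supply cooling to 0 °C: 282.6×4.21×42.2 = 50207.3 J > q₁, so all ice melts.
Energy balance: 282.6×4.21×(42.2 − T) = 4498.9 + 11.8×4.21×(T − 0)
1189.746(42.2 − T) = 4498.9 + 49.678 T
50207.3 − 4498.9 = 1239.424 T
T = 45708.4 / 1239.424 = 36.88 °C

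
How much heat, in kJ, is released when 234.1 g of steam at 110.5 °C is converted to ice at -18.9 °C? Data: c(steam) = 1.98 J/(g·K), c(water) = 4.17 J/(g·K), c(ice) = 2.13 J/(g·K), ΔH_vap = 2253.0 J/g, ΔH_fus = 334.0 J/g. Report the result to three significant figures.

q1 (cool steam 110.5→100 °C): 234.1 × 1.98 × 10.5 = 4867 J
q2 (condense at 100 °C): 234.1 × 2253.0 = 527427 J
q3 (cool water 100→0 °C): 234.1 × 4.17 × 100.0 = 97620 J
q4 (freeze at 0 °C): 234.1 × 334.0 = 78189 J
q5 (cool ice 0→-18.9 °C): 234.1 × 2.13 × 18.9 = 9424 J
Total: 4867 + 527427 + 97620 + 78189 + 9424 = 717527 J = 718 kJ

q = 718 kJ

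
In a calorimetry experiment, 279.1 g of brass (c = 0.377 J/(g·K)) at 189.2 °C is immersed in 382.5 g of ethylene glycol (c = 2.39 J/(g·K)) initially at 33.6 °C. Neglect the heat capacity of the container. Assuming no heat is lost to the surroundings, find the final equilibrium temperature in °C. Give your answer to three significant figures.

Heat lost by brass = heat gained by ethylene glycol.
(279.1)(0.377)(189.2 − T) = (382.5)(2.39)(T − 33.6)
105.2207 (189.2 − T) = 914.175 (T − 33.6)
19908 − 105.2207 T = 914.175 T − 30716
50624 = 1019.3957 T
T = 49.66 °C

T_f = 49.7 °C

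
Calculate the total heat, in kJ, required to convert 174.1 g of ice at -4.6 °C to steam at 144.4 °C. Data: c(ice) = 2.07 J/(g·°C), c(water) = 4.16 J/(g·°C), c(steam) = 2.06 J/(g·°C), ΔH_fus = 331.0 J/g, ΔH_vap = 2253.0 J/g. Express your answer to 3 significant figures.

q = 540 kJ

q1 (heat ice -4.6→0.0 °C): 174.1 × 2.07 × 4.6 = 1658 J
q2 (melt at 0 °C): 174.1 × 331.0 = 57627 J
q3 (heat water 0.0→100.0 °C): 174.1 × 4.16 × 100.0 = 72426 J
q4 (vaporize at 100 °C): 174.1 × 2253.0 = 392247 J
q5 (heat steam 100.0→144.4 °C): 174.1 × 2.06 × 44.4 = 15924 J
Total: 1658 + 57627 + 72426 + 392247 + 15924 = 539882 J = 540 kJ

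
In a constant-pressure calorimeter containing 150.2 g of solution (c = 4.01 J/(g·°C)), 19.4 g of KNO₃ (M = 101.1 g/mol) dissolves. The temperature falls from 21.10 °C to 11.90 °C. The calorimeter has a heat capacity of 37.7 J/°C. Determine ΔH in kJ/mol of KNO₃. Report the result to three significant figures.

ΔH = 30.7 kJ/mol

|ΔT| = |11.90 − 21.10| = 9.20 °C
|q_surr| = (150.2 × 4.01 + 37.7) × 9.20 = 640.002 × 9.20 = 5888 J
n(KNO₃) = 19.4 / 101.1 = 0.1919 mol
Temperature fell, so q_rxn = +|q_surr| = 5.888 kJ
ΔH = q_rxn / n = 30.68 kJ/mol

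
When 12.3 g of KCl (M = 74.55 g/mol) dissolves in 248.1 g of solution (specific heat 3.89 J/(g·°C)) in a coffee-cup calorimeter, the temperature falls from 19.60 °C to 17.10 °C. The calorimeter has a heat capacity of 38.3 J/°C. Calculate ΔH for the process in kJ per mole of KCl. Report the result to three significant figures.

ΔH = 15.2 kJ/mol

|ΔT| = |17.10 − 19.60| = 2.50 °C
|q_surr| = (248.1 × 3.89 + 38.3) × 2.50 = 1003.409 × 2.50 = 2509 J
n(KCl) = 12.3 / 74.55 = 0.1650 mol
Temperature fell, so q_rxn = +|q_surr| = 2.509 kJ
ΔH = q_rxn / n = 15.21 kJ/mol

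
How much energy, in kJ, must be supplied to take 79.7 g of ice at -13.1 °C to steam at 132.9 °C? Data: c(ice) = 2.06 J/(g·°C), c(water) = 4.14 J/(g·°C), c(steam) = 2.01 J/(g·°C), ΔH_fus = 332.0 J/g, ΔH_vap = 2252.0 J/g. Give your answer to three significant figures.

q = 246 kJ

q1 (heat ice -13.1→0.0 °C): 79.7 × 2.06 × 13.1 = 2151 J
q2 (melt at 0 °C): 79.7 × 332.0 = 26460 J
q3 (heat water 0.0→100.0 °C): 79.7 × 4.14 × 100.0 = 32996 J
q4 (vaporize at 100 °C): 79.7 × 2252.0 = 179484 J
q5 (heat steam 100.0→132.9 °C): 79.7 × 2.01 × 32.9 = 5270 J
Total: 2151 + 26460 + 32996 + 179484 + 5270 = 246361 J = 246 kJ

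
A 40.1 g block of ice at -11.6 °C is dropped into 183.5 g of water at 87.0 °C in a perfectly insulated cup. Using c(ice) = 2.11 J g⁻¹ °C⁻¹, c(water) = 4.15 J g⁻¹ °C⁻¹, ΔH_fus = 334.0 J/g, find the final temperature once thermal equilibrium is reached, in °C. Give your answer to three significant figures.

Heat to bring ice to 0 °C and melt it: q₁ = 40.1×2.11×11.6 + 40.1×334.0 = 14375 J
Heat the water can supply cooling to 0 °C: 183.5×4.15×87.0 = 66252.7 J > q₁, so all ice melts.
Energy balance: 183.5×4.15×(87.0 − T) = 14375 + 40.1×4.15×(T − 0)
761.525(87.0 − T) = 14375 + 166.415 T
66252.7 − 14375 = 927.940 T
T = 51877.7 / 927.940 = 55.91 °C

T_f = 55.9 °C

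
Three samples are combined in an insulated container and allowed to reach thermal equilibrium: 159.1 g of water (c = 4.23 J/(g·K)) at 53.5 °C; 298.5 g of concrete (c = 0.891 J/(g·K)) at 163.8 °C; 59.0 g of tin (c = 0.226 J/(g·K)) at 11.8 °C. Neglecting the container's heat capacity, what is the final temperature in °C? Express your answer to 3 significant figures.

T_f = 83.7 °C

Σ mᵢcᵢ(T − Tᵢ) = 0  ⇒  T = Σ mᵢcᵢTᵢ / Σ mᵢcᵢ
Σ mᵢcᵢ = 159.1×4.23 + 298.5×0.891 + 59.0×0.226 = 952.2905
Σ mᵢcᵢTᵢ = 672.993×53.5 + 265.9635×163.8 + 13.334×11.8 = 79727
T = 79727 / 952.2905 = 83.72 °C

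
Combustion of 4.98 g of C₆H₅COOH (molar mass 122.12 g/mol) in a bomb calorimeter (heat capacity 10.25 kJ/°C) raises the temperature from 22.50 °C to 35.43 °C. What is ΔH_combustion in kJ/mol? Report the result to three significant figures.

ΔT = 35.43 − 22.50 = 12.93 °C
q_cal = C_cal × ΔT = 10.25 × 12.93 = 132.5325 kJ
n = 4.98 / 122.12 = 0.04078 mol
q_rxn = −q_cal = -132.5325 kJ
ΔH = -132.5325 / 0.04078 = -3250 kJ/mol

ΔH = -3250 kJ/mol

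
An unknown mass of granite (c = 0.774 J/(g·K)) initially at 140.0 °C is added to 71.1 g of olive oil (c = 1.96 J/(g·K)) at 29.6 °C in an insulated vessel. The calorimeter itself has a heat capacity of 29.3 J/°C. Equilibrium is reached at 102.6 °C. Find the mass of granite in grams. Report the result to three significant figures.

m = 425 g

q_gained = (71.1 × 1.96 + 29.3) × (102.6 − 29.6) = 12310 J
q_lost = m × 0.774 × (140.0 − 102.6) = 28.9476 m
m = 12310 / 28.9476 = 425 g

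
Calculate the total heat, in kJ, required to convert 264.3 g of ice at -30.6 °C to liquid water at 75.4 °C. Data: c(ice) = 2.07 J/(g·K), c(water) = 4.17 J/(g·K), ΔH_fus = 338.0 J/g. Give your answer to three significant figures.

q1 (heat ice -30.6→0.0 °C): 264.3 × 2.07 × 30.6 = 16741 J
q2 (melt at 0 °C): 264.3 × 338.0 = 89333 J
q3 (heat water 0.0→75.4 °C): 264.3 × 4.17 × 75.4 = 83101 J
Total: 16741 + 89333 + 83101 = 189175 J = 189 kJ

q = 189 kJ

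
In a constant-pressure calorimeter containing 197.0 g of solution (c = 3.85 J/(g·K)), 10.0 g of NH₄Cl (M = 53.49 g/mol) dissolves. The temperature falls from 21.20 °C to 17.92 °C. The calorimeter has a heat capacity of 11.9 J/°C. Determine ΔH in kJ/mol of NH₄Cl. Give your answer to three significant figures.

ΔH = 13.5 kJ/mol

|ΔT| = |17.92 − 21.20| = 3.28 °C
|q_surr| = (197.0 × 3.85 + 11.9) × 3.28 = 770.35 × 3.28 = 2527 J
n(NH₄Cl) = 10.0 / 53.49 = 0.1870 mol
Temperature fell, so q_rxn = +|q_surr| = 2.527 kJ
ΔH = q_rxn / n = 13.51 kJ/mol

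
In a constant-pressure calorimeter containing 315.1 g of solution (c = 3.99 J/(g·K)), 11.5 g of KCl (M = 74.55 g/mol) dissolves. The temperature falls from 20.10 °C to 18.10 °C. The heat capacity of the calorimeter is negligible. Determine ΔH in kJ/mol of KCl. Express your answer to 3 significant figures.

|ΔT| = |18.10 − 20.10| = 2.00 °C
|q_surr| = (315.1 × 3.99) × 2.00 = 1257.249 × 2.00 = 2514 J
n(KCl) = 11.5 / 74.55 = 0.1543 mol
Temperature fell, so q_rxn = +|q_surr| = 2.514 kJ
ΔH = q_rxn / n = 16.29 kJ/mol

ΔH = 16.3 kJ/mol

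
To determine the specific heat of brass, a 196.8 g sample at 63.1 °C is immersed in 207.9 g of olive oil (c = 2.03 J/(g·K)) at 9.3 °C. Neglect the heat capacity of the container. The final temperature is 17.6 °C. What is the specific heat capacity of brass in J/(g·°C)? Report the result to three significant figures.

q_gained = (207.9 × 2.03) × (17.6 − 9.3) = 3503 J
q_lost = 196.8 × c × (63.1 − 17.6) = 8954.4 c
Set equal: c = 3503 / 8954.4 = 0.391 J/(g·°C)

c = 0.391 J/(g·°C)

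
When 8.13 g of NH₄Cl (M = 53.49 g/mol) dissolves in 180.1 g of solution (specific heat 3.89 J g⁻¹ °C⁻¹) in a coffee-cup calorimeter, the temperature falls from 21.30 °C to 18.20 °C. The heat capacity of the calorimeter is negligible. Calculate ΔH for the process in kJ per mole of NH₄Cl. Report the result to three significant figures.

ΔH = 14.3 kJ/mol

|ΔT| = |18.20 − 21.30| = 3.10 °C
|q_surr| = (180.1 × 3.89) × 3.10 = 700.589 × 3.10 = 2172 J
n(NH₄Cl) = 8.13 / 53.49 = 0.1520 mol
Temperature fell, so q_rxn = +|q_surr| = 2.172 kJ
ΔH = q_rxn / n = 14.29 kJ/mol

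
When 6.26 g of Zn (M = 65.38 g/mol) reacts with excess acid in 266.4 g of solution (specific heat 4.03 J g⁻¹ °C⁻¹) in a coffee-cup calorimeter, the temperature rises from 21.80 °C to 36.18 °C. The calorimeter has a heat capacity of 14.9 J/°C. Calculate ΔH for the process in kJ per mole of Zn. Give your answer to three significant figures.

|ΔT| = |36.18 − 21.80| = 14.38 °C
|q_surr| = (266.4 × 4.03 + 14.9) × 14.38 = 1088.492 × 14.38 = 15650 J
n(Zn) = 6.26 / 65.38 = 0.09575 mol
Temperature rose, so q_rxn = −|q_surr| = -15.65 kJ
ΔH = q_rxn / n = -163.4 kJ/mol

ΔH = -163 kJ/mol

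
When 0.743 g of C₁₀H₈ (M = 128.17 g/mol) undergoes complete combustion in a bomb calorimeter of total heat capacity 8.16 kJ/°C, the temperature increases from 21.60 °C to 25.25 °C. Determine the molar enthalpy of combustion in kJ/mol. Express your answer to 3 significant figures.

ΔT = 25.25 − 21.60 = 3.65 °C
q_cal = C_cal × ΔT = 8.16 × 3.65 = 29.784 kJ
n = 0.743 / 128.17 = 0.005797 mol
q_rxn = −q_cal = -29.784 kJ
ΔH = -29.784 / 0.005797 = -5138 kJ/mol

ΔH = -5140 kJ/mol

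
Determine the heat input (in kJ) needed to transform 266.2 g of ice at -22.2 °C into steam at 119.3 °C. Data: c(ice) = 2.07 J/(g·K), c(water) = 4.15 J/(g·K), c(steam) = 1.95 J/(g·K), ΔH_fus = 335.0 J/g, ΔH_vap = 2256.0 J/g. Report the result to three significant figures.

q1 (heat ice -22.2→0.0 °C): 266.2 × 2.07 × 22.2 = 12233 J
q2 (melt at 0 °C): 266.2 × 335.0 = 89177 J
q3 (heat water 0.0→100.0 °C): 266.2 × 4.15 × 100.0 = 110473 J
q4 (vaporize at 100 °C): 266.2 × 2256.0 = 600547 J
q5 (heat steam 100.0→119.3 °C): 266.2 × 1.95 × 19.3 = 10018 J
Total: 12233 + 89177 + 110473 + 600547 + 10018 = 822448 J = 822 kJ

q = 822 kJ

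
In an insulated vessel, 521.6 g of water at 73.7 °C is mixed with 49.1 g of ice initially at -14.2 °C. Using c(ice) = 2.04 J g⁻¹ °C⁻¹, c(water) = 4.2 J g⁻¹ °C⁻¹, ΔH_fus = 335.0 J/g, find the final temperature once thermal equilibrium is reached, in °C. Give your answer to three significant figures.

Heat to bring ice to 0 °C and melt it: q₁ = 49.1×2.04×14.2 + 49.1×335.0 = 17871 J
Heat the water can supply cooling to 0 °C: 521.6×4.2×73.7 = 161456 J > q₁, so all ice melts.
Energy balance: 521.6×4.2×(73.7 − T) = 17871 + 49.1×4.2×(T − 0)
2190.72(73.7 − T) = 17871 + 206.22 T
161456 − 17871 = 2396.94 T
T = 143585 / 2396.94 = 59.90 °C

T_f = 59.9 °C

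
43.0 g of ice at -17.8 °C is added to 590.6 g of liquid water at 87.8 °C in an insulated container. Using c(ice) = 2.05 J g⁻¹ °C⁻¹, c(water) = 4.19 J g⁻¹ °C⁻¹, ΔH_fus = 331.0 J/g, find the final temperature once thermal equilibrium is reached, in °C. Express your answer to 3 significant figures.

Heat to bring ice to 0 °C and melt it: q₁ = 43.0×2.05×17.8 + 43.0×331.0 = 15802 J
Heat the water can supply cooling to 0 °C: 590.6×4.19×87.8 = 217271 J > q₁, so all ice melts.
Energy balance: 590.6×4.19×(87.8 − T) = 15802 + 43.0×4.19×(T − 0)
2474.614(87.8 − T) = 15802 + 180.17 T
217271 − 15802 = 2654.784 T
T = 201469 / 2654.784 = 75.89 °C

T_f = 75.9 °C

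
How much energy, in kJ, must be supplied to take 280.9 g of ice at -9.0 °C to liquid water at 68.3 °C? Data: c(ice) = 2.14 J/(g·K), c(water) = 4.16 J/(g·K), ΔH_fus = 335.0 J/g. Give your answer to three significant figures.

q1 (heat ice -9.0→0.0 °C): 280.9 × 2.14 × 9.0 = 5410 J
q2 (melt at 0 °C): 280.9 × 335.0 = 94102 J
q3 (heat water 0.0→68.3 °C): 280.9 × 4.16 × 68.3 = 79812 J
Total: 5410 + 94102 + 79812 = 179324 J = 179 kJ

q = 179 kJ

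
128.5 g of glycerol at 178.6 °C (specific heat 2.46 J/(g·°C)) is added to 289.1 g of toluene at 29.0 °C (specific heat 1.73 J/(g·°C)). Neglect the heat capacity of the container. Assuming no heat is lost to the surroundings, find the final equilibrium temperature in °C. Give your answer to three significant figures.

T_f = 86.9 °C

Heat lost by glycerol = heat gained by toluene.
(128.5)(2.46)(178.6 − T) = (289.1)(1.73)(T − 29.0)
316.11 (178.6 − T) = 500.143 (T − 29.0)
56457 − 316.11 T = 500.143 T − 14504
70961 = 816.253 T
T = 86.94 °C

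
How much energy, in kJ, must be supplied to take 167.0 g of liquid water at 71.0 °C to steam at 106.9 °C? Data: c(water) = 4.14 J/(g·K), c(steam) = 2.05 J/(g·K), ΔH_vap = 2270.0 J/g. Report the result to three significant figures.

q1 (heat water 71.0→100.0 °C): 167.0 × 4.14 × 29.0 = 20050 J
q2 (vaporize at 100 °C): 167.0 × 2270.0 = 379090 J
q3 (heat steam 100.0→106.9 °C): 167.0 × 2.05 × 6.9 = 2362 J
Total: 20050 + 379090 + 2362 = 401502 J = 402 kJ

q = 402 kJ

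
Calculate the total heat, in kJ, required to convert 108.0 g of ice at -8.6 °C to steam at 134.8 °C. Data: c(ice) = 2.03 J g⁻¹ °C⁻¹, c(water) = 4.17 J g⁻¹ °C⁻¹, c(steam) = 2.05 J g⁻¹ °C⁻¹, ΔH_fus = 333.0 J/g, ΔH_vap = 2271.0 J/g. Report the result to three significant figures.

q1 (heat ice -8.6→0.0 °C): 108.0 × 2.03 × 8.6 = 1885 J
q2 (melt at 0 °C): 108.0 × 333.0 = 35964 J
q3 (heat water 0.0→100.0 °C): 108.0 × 4.17 × 100.0 = 45036 J
q4 (vaporize at 100 °C): 108.0 × 2271.0 = 245268 J
q5 (heat steam 100.0→134.8 °C): 108.0 × 2.05 × 34.8 = 7705 J
Total: 1885 + 35964 + 45036 + 245268 + 7705 = 335858 J = 336 kJ

q = 336 kJ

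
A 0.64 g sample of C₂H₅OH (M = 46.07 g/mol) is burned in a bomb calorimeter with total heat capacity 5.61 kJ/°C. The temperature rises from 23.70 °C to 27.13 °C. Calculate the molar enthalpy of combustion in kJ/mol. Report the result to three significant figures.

ΔT = 27.13 − 23.70 = 3.43 °C
q_cal = C_cal × ΔT = 5.61 × 3.43 = 19.2423 kJ
n = 0.64 / 46.07 = 0.01389 mol
q_rxn = −q_cal = -19.2423 kJ
ΔH = -19.2423 / 0.01389 = -1385 kJ/mol

ΔH = -1390 kJ/mol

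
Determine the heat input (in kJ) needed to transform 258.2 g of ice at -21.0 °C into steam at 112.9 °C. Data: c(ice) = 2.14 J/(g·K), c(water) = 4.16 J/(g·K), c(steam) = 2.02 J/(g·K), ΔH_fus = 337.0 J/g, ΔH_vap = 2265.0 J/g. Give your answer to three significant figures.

q = 798 kJ

q1 (heat ice -21.0→0.0 °C): 258.2 × 2.14 × 21.0 = 11604 J
q2 (melt at 0 °C): 258.2 × 337.0 = 87013 J
q3 (heat water 0.0→100.0 °C): 258.2 × 4.16 × 100.0 = 107411 J
q4 (vaporize at 100 °C): 258.2 × 2265.0 = 584823 J
q5 (heat steam 100.0→112.9 °C): 258.2 × 2.02 × 12.9 = 6728 J
Total: 11604 + 87013 + 107411 + 584823 + 6728 = 797579 J = 798 kJ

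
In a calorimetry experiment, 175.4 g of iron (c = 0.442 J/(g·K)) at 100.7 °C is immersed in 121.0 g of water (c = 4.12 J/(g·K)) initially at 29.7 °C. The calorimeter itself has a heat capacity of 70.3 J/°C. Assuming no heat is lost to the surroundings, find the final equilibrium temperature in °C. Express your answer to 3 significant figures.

Heat lost by iron = heat gained by water + calorimeter.
(175.4)(0.442)(100.7 − T) = [(121.0)(4.12) + 70.3](T − 29.7)
77.5268 (100.7 − T) = 568.82 (T − 29.7)
7806.9 − 77.5268 T = 568.82 T − 16894
24700.9 = 646.3468 T
T = 38.22 °C

T_f = 38.2 °C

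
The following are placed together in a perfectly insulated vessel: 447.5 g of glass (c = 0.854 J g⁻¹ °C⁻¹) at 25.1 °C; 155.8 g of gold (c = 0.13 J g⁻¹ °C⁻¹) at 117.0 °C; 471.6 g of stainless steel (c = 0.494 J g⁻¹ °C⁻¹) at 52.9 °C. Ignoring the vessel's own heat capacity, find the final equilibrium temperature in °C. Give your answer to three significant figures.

T_f = 38.2 °C

Σ mᵢcᵢ(T − Tᵢ) = 0  ⇒  T = Σ mᵢcᵢTᵢ / Σ mᵢcᵢ
Σ mᵢcᵢ = 447.5×0.854 + 155.8×0.13 + 471.6×0.494 = 635.3894
Σ mᵢcᵢTᵢ = 382.165×25.1 + 20.254×117.0 + 232.9704×52.9 = 24286
T = 24286 / 635.3894 = 38.22 °C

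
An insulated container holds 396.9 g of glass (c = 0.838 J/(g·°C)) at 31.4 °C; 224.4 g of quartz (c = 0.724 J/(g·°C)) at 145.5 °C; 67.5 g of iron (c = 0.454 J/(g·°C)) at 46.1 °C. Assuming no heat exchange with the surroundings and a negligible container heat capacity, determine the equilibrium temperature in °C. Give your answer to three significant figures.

Σ mᵢcᵢ(T − Tᵢ) = 0  ⇒  T = Σ mᵢcᵢTᵢ / Σ mᵢcᵢ
Σ mᵢcᵢ = 396.9×0.838 + 224.4×0.724 + 67.5×0.454 = 525.7128
Σ mᵢcᵢTᵢ = 332.6022×31.4 + 162.4656×145.5 + 30.645×46.1 = 35495
T = 35495 / 525.7128 = 67.52 °C

T_f = 67.5 °C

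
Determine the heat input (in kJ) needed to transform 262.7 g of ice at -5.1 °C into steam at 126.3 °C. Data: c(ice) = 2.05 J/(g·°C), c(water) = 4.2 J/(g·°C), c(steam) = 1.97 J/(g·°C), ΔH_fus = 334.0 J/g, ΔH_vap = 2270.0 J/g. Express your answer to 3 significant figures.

q1 (heat ice -5.1→0.0 °C): 262.7 × 2.05 × 5.1 = 2747 J
q2 (melt at 0 °C): 262.7 × 334.0 = 87742 J
q3 (heat water 0.0→100.0 °C): 262.7 × 4.2 × 100.0 = 110334 J
q4 (vaporize at 100 °C): 262.7 × 2270.0 = 596329 J
q5 (heat steam 100.0→126.3 °C): 262.7 × 1.97 × 26.3 = 13611 J
Total: 2747 + 87742 + 110334 + 596329 + 13611 = 810763 J = 811 kJ

q = 811 kJ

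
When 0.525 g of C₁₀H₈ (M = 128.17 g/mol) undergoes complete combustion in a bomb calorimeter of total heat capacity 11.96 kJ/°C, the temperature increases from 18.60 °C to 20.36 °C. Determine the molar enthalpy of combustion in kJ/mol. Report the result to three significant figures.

ΔT = 20.36 − 18.60 = 1.76 °C
q_cal = C_cal × ΔT = 11.96 × 1.76 = 21.0496 kJ
n = 0.525 / 128.17 = 0.004096 mol
q_rxn = −q_cal = -21.0496 kJ
ΔH = -21.0496 / 0.004096 = -5139 kJ/mol

ΔH = -5140 kJ/mol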